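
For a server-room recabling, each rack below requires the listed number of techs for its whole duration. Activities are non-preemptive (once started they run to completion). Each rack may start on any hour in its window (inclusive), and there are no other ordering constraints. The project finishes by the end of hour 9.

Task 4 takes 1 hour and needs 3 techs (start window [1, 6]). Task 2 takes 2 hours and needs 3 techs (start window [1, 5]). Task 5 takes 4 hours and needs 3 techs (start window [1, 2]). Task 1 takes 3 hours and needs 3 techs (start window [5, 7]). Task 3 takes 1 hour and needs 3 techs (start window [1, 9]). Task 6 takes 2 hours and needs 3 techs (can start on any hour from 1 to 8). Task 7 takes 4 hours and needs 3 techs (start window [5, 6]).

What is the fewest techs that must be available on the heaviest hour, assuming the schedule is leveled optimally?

Early-start (Task 4@1, Task 2@1, Task 5@1, Task 1@5, Task 3@1, Task 6@1, Task 7@5) gives peak 15: h1:15  h2:9  h3:3  h4:3  h5:6  h6:6  h7:6  h8:3  h9:0.
Shift Task 5→2, Task 3→3, Task 6→8, Task 7→6.
Schedule Task 4@1, Task 2@1, Task 5@2, Task 1@5, Task 3@3, Task 6@8, Task 7@6: h1:6  h2:6  h3:6  h4:3  h5:6  h6:6  h7:6  h8:6  h9:6 — peak 6.
Total tech-hours = 51 over 9 hours ⇒ peak ≥ ⌈51/9⌉ = 6, so 6 is optimal.

6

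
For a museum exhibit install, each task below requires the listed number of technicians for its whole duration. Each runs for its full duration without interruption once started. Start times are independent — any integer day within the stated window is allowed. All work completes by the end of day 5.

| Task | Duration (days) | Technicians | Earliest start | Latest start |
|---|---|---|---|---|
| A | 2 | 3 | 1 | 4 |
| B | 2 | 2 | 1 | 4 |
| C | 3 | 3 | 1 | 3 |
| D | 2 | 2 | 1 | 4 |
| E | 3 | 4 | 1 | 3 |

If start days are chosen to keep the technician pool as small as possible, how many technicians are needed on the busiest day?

Early-start (A@1, B@1, C@1, D@1, E@1) gives peak 14: d1:14  d2:14  d3:7  d4:0  d5:0.
Shift C→3, E→3.
Schedule A@1, B@1, C@3, D@1, E@3: d1:7  d2:7  d3:7  d4:7  d5:7 — peak 7.
Total technician-days = 35 over 5 days ⇒ peak ≥ ⌈35/5⌉ = 7, so 7 is optimal.

7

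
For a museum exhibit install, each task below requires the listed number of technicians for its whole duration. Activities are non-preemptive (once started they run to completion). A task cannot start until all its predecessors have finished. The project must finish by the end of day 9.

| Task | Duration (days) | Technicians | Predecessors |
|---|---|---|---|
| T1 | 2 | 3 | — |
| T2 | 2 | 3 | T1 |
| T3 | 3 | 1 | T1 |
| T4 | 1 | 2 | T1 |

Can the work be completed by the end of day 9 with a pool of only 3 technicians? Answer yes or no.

yes

Schedule T1@1, T2@3, T3@5, T4@5: d1:3  d2:3  d3:3  d4:3  d5:3  d6:1  d7:1  d8:0  d9:0 — peak 3 ≤ 3.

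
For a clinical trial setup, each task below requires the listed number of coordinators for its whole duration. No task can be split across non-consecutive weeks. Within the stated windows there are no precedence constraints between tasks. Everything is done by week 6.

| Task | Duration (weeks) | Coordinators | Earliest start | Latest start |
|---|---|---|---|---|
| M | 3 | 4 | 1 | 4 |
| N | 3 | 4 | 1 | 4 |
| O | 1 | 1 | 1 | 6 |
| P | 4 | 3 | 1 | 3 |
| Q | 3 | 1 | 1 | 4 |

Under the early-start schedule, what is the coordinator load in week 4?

3

At early start, week 4 has: P.
Demand: 3 = 3.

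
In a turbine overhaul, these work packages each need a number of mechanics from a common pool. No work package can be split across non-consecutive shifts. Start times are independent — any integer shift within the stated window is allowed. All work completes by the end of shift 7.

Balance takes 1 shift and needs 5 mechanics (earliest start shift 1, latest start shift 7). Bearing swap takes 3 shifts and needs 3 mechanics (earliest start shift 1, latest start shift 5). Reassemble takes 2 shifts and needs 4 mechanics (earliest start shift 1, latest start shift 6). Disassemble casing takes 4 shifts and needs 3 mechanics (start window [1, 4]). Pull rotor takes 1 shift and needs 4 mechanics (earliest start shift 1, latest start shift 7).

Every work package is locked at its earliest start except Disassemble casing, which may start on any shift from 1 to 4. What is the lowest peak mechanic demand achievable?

16

Disassemble casing@1: s1:19  s2:10  s3:6  s4:3  s5:0  s6:0  s7:0 → peak 19
Disassemble casing@2: s1:16  s2:10  s3:6  s4:3  s5:3  s6:0  s7:0 → peak 16
Disassemble casing@3: s1:16  s2:7  s3:6  s4:3  s5:3  s6:3  s7:0 → peak 16
Disassemble casing@4: s1:16  s2:7  s3:3  s4:3  s5:3  s6:3  s7:3 → peak 16
Best is Disassemble casing@2, peak 16.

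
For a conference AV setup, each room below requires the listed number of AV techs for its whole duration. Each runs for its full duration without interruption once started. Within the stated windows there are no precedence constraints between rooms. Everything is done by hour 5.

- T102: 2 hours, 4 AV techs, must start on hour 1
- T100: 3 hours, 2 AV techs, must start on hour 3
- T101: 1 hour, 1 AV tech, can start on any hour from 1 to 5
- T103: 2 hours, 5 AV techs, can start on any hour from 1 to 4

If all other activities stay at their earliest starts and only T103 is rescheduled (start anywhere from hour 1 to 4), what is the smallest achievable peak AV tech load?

7

T103@1: h1:10  h2:9  h3:2  h4:2  h5:2 → peak 10
T103@2: h1:5  h2:9  h3:7  h4:2  h5:2 → peak 9
T103@3: h1:5  h2:4  h3:7  h4:7  h5:2 → peak 7
T103@4: h1:5  h2:4  h3:2  h4:7  h5:7 → peak 7
Best is T103@3, peak 7.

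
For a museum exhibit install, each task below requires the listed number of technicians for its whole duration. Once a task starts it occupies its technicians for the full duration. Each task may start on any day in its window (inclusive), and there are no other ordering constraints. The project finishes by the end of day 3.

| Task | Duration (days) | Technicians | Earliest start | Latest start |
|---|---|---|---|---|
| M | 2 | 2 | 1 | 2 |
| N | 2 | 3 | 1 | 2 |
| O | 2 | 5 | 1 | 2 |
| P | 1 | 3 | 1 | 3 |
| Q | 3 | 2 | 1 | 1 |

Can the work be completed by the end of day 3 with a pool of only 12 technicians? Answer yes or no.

Schedule M@1, N@1, O@1, P@3, Q@1: d1:12  d2:12  d3:5 — peak 12 ≤ 12.

yes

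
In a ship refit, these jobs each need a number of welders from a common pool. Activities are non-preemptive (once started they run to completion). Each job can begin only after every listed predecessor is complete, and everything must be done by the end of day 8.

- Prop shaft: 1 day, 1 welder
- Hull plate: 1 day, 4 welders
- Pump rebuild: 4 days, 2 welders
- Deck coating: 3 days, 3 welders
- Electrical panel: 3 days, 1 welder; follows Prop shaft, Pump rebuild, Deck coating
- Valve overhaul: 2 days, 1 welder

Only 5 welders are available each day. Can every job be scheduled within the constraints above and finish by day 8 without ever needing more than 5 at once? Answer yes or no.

Schedule Prop shaft@1, Hull plate@1, Pump rebuild@2, Deck coating@2, Electrical panel@6, Valve overhaul@5: d1:5  d2:5  d3:5  d4:5  d5:3  d6:2  d7:1  d8:1 — peak 5 ≤ 5.

yes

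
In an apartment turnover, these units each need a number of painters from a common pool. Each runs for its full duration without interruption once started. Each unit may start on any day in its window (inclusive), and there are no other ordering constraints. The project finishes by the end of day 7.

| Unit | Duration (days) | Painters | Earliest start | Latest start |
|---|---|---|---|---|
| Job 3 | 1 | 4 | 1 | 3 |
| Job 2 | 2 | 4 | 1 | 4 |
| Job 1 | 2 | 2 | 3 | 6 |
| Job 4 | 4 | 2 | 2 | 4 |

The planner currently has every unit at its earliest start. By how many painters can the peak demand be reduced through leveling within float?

Early-start peak: d1:8  d2:6  d3:4  d4:4  d5:2  d6:0  d7:0 ⇒ 8.
Leveled (Job 3@1, Job 2@2, Job 1@4, Job 4@4): d1:4  d2:4  d3:4  d4:4  d5:4  d6:2  d7:2 ⇒ 4.
Reduction 8 − 4 = 4.

4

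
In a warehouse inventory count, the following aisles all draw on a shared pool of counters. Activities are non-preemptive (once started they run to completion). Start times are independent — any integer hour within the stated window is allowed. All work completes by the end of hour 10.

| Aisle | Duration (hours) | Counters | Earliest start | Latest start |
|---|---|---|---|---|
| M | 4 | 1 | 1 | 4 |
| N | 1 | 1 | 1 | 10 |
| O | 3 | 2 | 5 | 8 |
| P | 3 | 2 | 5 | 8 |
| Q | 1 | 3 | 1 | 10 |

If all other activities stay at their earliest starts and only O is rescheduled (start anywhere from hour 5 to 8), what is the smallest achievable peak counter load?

O@5: h1:5  h2:1  h3:1  h4:1  h5:4  h6:4  h7:4  h8:0  h9:0  h10:0 → peak 5
O@6: h1:5  h2:1  h3:1  h4:1  h5:2  h6:4  h7:4  h8:2  h9:0  h10:0 → peak 5
O@7: h1:5  h2:1  h3:1  h4:1  h5:2  h6:2  h7:4  h8:2  h9:2  h10:0 → peak 5
O@8: h1:5  h2:1  h3:1  h4:1  h5:2  h6:2  h7:2  h8:2  h9:2  h10:2 → peak 5
Best is O@5, peak 5.

5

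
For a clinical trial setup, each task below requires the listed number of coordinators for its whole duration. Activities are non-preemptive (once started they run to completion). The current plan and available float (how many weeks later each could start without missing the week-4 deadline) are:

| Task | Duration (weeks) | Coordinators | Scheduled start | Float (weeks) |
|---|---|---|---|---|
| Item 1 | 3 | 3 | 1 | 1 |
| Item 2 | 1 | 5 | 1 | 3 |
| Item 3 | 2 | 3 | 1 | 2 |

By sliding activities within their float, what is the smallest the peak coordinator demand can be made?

6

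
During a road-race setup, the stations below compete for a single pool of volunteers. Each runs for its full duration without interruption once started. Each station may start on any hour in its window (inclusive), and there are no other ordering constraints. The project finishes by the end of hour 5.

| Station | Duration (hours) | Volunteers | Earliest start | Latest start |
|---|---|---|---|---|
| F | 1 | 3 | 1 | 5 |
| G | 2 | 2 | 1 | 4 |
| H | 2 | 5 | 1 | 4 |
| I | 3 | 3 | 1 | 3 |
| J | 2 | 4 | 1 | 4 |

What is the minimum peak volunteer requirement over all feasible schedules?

7

Early-start (F@1, G@1, H@1, I@1, J@1) gives peak 17: h1:17  h2:14  h3:3  h4:0  h5:0.
Shift G→4, H→4, J→2.
Schedule F@1, G@4, H@4, I@1, J@2: h1:6  h2:7  h3:7  h4:7  h5:7 — peak 7.
Total volunteer-hours = 34 over 5 hours ⇒ peak ≥ ⌈34/5⌉ = 7, so 7 is optimal.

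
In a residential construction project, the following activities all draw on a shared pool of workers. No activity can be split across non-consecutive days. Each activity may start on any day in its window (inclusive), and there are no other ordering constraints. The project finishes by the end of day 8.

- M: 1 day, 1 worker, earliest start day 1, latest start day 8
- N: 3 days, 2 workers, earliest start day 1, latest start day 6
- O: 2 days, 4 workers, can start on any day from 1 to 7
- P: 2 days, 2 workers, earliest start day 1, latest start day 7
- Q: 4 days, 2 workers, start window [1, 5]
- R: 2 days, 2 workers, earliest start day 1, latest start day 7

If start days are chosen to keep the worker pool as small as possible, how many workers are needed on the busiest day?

Early-start (M@1, N@1, O@1, P@1, Q@1, R@1) gives peak 13: d1:13  d2:12  d3:4  d4:2  d5:0  d6:0  d7:0  d8:0.
Shift N→2, O→5, P→7, R→7.
Schedule M@1, N@2, O@5, P@7, Q@1, R@7: d1:3  d2:4  d3:4  d4:4  d5:4  d6:4  d7:4  d8:4 — peak 4.
Total worker-days = 31 over 8 days ⇒ peak ≥ ⌈31/8⌉ = 4, so 4 is optimal.

4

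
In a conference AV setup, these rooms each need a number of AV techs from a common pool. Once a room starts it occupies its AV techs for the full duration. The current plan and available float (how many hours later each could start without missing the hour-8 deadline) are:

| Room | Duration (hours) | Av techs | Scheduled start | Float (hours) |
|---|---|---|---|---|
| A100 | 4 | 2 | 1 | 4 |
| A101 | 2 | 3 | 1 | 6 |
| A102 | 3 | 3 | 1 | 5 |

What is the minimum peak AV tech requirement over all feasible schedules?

Early-start (A100@1, A101@1, A102@1) gives peak 8: h1:8  h2:8  h3:5  h4:2  h5:0  h6:0  h7:0  h8:0.
Shift A102→3.
Schedule A100@1, A101@1, A102@3: h1:5  h2:5  h3:5  h4:5  h5:3  h6:0  h7:0  h8:0 — peak 5.

5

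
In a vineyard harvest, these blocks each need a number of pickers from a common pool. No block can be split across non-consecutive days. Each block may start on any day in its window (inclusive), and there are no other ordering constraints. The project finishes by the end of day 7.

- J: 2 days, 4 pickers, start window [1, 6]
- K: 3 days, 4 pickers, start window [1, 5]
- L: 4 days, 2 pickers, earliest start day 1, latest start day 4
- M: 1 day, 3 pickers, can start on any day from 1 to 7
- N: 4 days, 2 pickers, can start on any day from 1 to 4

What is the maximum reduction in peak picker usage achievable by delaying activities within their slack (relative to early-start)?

Early-start peak: d1:15  d2:12  d3:8  d4:4  d5:0  d6:0  d7:0 ⇒ 15.
Leveled (J@1, K@5, L@1, M@3, N@4): d1:6  d2:6  d3:5  d4:4  d5:6  d6:6  d7:6 ⇒ 6.
Reduction 15 − 6 = 9.

9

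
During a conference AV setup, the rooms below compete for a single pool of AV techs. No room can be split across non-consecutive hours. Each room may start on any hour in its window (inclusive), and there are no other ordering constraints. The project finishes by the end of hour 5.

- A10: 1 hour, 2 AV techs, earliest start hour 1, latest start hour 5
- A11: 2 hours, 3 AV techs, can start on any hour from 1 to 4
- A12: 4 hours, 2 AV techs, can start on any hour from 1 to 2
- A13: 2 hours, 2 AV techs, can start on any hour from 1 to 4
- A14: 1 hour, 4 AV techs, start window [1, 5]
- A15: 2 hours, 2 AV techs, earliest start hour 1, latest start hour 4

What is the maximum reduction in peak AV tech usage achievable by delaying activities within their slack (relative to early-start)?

9

Early-start peak: h1:15  h2:9  h3:2  h4:2  h5:0 ⇒ 15.
Leveled (A10@1, A11@1, A12@2, A13@3, A14@5, A15@3): h1:5  h2:5  h3:6  h4:6  h5:6 ⇒ 6.
Reduction 15 − 6 = 9.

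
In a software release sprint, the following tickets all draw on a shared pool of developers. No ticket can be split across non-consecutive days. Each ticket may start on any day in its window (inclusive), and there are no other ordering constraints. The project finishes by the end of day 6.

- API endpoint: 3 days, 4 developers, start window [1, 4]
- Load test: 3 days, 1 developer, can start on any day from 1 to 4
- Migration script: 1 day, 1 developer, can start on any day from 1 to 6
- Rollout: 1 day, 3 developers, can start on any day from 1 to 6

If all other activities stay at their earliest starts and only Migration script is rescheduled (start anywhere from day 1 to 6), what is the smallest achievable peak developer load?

8

Migration script@1: d1:9  d2:5  d3:5  d4:0  d5:0  d6:0 → peak 9
Migration script@2: d1:8  d2:6  d3:5  d4:0  d5:0  d6:0 → peak 8
Migration script@3: d1:8  d2:5  d3:6  d4:0  d5:0  d6:0 → peak 8
Migration script@4: d1:8  d2:5  d3:5  d4:1  d5:0  d6:0 → peak 8
Migration script@5: d1:8  d2:5  d3:5  d4:0  d5:1  d6:0 → peak 8
Migration script@6: d1:8  d2:5  d3:5  d4:0  d5:0  d6:1 → peak 8
Best is Migration script@2, peak 8.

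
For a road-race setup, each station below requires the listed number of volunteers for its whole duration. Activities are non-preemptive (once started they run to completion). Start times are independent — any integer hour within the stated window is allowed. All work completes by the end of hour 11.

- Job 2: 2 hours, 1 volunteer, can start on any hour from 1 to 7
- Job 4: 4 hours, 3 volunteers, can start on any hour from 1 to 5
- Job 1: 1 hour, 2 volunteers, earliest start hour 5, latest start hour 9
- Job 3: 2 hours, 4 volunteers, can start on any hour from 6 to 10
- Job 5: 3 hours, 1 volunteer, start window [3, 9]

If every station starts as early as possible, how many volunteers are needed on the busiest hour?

Early-start schedule: Job 2@1, Job 4@1, Job 1@5, Job 3@6, Job 5@3.
Load per hour: hour 1: 4, hour 2: 4, hour 3: 4, hour 4: 4, hour 5: 3, hour 6: 4, hour 7: 4, hour 8: 0, hour 9: 0, hour 10: 0, hour 11: 0.
Peak is 4.

4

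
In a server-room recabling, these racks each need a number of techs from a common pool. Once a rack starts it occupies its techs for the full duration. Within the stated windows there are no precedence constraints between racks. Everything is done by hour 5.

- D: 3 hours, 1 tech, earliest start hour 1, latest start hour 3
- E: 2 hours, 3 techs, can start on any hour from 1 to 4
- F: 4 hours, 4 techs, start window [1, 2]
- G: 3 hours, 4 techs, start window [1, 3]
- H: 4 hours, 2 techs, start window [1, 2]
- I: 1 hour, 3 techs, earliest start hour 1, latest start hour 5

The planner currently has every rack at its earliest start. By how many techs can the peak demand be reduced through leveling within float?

Early-start peak: h1:17  h2:14  h3:11  h4:6  h5:0 ⇒ 17.
Leveled (D@1, E@1, F@1, G@3, H@1, I@5): h1:10  h2:10  h3:11  h4:10  h5:7 ⇒ 11.
Reduction 17 − 11 = 6.

6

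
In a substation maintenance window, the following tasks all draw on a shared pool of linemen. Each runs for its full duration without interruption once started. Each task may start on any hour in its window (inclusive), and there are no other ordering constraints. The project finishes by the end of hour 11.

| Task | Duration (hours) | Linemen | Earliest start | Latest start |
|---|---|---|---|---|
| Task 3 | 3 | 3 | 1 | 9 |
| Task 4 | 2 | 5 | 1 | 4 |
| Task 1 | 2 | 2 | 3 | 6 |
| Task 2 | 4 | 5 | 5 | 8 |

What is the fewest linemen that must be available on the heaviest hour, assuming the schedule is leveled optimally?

5

Early-start (Task 3@1, Task 4@1, Task 1@3, Task 2@5) gives peak 8: h1:8  h2:8  h3:5  h4:2  h5:5  h6:5  h7:5  h8:5  h9:0  h10:0  h11:0.
Shift Task 4→4, Task 1→6, Task 2→8.
Schedule Task 3@1, Task 4@4, Task 1@6, Task 2@8: h1:3  h2:3  h3:3  h4:5  h5:5  h6:2  h7:2  h8:5  h9:5  h10:5  h11:5 — peak 5.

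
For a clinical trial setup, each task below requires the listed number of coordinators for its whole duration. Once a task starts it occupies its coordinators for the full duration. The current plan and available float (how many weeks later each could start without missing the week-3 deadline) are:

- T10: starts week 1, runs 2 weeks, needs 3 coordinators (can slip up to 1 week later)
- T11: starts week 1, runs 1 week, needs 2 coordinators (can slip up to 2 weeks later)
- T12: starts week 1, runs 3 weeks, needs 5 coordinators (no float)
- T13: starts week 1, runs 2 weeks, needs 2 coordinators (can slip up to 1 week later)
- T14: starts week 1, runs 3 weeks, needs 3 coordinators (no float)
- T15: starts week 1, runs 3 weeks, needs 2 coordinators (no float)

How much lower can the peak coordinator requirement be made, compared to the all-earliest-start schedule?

Early-start peak: w1:17  w2:15  w3:10 ⇒ 17.
Leveled (T10@1, T11@1, T12@1, T13@2, T14@1, T15@1): w1:15  w2:15  w3:12 ⇒ 15.
Reduction 17 − 15 = 2.

2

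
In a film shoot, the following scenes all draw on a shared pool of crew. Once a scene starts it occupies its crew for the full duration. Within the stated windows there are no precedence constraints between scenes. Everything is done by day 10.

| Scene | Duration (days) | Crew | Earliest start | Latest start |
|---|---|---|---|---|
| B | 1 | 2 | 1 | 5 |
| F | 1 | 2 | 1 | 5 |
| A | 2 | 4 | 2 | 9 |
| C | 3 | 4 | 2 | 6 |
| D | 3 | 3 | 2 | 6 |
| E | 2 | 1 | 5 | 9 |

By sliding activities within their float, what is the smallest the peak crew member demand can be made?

4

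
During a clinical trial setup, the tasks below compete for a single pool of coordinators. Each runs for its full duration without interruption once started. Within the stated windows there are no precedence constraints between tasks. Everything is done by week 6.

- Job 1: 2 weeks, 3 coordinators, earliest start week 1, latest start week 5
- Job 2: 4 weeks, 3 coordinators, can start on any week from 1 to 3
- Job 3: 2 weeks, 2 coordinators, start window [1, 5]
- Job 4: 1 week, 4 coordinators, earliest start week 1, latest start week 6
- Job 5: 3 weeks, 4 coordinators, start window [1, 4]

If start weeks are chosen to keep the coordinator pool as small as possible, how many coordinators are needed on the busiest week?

Early-start (Job 1@1, Job 2@1, Job 3@1, Job 4@1, Job 5@1) gives peak 16: w1:16  w2:12  w3:7  w4:3  w5:0  w6:0.
Shift Job 3→5, Job 4→3, Job 5→4.
Schedule Job 1@1, Job 2@1, Job 3@5, Job 4@3, Job 5@4: w1:6  w2:6  w3:7  w4:7  w5:6  w6:6 — peak 7.
Total coordinator-weeks = 38 over 6 weeks ⇒ peak ≥ ⌈38/6⌉ = 7, so 7 is optimal.

7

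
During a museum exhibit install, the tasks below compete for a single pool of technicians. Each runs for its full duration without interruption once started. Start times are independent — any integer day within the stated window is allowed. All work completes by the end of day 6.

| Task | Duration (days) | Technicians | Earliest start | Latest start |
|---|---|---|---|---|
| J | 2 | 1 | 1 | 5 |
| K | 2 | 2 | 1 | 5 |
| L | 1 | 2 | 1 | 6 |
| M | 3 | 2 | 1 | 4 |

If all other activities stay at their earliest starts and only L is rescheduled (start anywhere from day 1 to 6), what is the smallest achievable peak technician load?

5

L@1: d1:7  d2:5  d3:2  d4:0  d5:0  d6:0 → peak 7
L@2: d1:5  d2:7  d3:2  d4:0  d5:0  d6:0 → peak 7
L@3: d1:5  d2:5  d3:4  d4:0  d5:0  d6:0 → peak 5
L@4: d1:5  d2:5  d3:2  d4:2  d5:0  d6:0 → peak 5
L@5: d1:5  d2:5  d3:2  d4:0  d5:2  d6:0 → peak 5
L@6: d1:5  d2:5  d3:2  d4:0  d5:0  d6:2 → peak 5
Best is L@3, peak 5.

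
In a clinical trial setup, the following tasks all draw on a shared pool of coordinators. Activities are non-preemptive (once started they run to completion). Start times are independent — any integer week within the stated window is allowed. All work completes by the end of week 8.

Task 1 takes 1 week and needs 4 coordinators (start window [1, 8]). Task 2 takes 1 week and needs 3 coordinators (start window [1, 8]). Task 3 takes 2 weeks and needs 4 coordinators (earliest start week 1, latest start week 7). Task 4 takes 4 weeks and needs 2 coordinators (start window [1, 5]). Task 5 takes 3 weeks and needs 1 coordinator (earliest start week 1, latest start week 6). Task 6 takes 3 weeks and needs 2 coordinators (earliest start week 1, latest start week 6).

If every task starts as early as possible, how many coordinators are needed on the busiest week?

16

Early-start schedule: Task 1@1, Task 2@1, Task 3@1, Task 4@1, Task 5@1, Task 6@1.
Load per week: week 1: 16, week 2: 9, week 3: 5, week 4: 2, week 5: 0, week 6: 0, week 7: 0, week 8: 0.
Peak is 16.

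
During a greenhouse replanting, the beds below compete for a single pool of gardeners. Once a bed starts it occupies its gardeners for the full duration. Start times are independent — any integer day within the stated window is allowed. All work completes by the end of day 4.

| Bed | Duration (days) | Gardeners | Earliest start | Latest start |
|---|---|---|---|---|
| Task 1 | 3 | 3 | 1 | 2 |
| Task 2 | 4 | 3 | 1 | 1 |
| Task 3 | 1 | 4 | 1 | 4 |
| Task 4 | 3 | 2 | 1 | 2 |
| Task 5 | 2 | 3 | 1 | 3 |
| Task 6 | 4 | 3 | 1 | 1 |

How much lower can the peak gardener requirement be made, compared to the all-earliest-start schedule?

Early-start peak: d1:18  d2:14  d3:11  d4:6 ⇒ 18.
Leveled (Task 1@1, Task 2@1, Task 3@1, Task 4@2, Task 5@2, Task 6@1): d1:13  d2:14  d3:14  d4:8 ⇒ 14.
Reduction 18 − 14 = 4.

4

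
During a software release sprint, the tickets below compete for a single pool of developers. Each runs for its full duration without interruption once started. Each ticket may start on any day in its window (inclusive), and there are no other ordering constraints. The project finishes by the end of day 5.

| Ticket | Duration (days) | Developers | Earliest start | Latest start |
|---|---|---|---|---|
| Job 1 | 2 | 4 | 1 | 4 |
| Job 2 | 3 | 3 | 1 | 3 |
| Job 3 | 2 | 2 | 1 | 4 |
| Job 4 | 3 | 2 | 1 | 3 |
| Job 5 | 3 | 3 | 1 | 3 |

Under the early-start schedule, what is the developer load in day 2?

14

At early start, day 2 has: Job 1, Job 2, Job 3, Job 4, Job 5.
Demand: 4 + 3 + 2 + 2 + 3 = 14.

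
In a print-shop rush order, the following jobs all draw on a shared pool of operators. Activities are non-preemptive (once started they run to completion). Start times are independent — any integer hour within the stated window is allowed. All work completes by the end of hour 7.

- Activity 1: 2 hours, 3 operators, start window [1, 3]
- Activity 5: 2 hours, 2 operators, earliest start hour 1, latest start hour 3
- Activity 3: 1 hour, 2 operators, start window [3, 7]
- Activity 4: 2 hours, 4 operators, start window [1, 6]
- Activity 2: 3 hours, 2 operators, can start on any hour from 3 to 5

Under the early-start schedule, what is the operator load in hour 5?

2

At early start, hour 5 has: Activity 2.
Demand: 2 = 2.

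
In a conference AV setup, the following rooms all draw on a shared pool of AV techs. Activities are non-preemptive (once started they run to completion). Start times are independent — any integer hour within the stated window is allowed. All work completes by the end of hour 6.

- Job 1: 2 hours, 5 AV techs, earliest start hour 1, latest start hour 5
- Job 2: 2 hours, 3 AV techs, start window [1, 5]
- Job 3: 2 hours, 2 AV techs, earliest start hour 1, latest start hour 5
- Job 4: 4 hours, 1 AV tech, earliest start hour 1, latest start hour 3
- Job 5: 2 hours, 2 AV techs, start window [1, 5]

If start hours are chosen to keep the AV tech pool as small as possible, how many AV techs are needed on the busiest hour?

5

Early-start (Job 1@1, Job 2@1, Job 3@1, Job 4@1, Job 5@1) gives peak 13: h1:13  h2:13  h3:1  h4:1  h5:0  h6:0.
Shift Job 2→3, Job 3→5, Job 4→3, Job 5→5.
Schedule Job 1@1, Job 2@3, Job 3@5, Job 4@3, Job 5@5: h1:5  h2:5  h3:4  h4:4  h5:5  h6:5 — peak 5.
Total AV tech-hours = 28 over 6 hours ⇒ peak ≥ ⌈28/6⌉ = 5, so 5 is optimal.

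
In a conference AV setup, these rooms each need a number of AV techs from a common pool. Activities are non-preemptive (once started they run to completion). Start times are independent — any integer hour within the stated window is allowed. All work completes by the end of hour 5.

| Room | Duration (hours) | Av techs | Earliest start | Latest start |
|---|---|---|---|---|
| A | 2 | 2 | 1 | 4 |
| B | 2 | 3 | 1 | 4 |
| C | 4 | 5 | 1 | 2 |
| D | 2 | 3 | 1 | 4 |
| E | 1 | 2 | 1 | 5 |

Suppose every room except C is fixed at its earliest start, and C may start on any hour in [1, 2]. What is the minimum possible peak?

C@1: h1:15  h2:13  h3:5  h4:5  h5:0 → peak 15
C@2: h1:10  h2:13  h3:5  h4:5  h5:5 → peak 13
Best is C@2, peak 13.

13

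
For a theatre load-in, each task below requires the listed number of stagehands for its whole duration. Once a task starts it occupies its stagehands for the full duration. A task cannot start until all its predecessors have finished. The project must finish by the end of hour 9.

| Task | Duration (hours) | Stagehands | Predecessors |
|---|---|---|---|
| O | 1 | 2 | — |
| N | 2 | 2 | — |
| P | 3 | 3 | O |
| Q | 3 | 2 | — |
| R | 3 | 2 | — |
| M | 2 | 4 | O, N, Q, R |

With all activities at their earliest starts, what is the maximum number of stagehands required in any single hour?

Early-start schedule: O@1, N@1, P@2, Q@1, R@1, M@4.
Load per hour: hour 1: 8, hour 2: 9, hour 3: 7, hour 4: 7, hour 5: 4, hour 6: 0, hour 7: 0, hour 8: 0, hour 9: 0.
Peak is 9.

9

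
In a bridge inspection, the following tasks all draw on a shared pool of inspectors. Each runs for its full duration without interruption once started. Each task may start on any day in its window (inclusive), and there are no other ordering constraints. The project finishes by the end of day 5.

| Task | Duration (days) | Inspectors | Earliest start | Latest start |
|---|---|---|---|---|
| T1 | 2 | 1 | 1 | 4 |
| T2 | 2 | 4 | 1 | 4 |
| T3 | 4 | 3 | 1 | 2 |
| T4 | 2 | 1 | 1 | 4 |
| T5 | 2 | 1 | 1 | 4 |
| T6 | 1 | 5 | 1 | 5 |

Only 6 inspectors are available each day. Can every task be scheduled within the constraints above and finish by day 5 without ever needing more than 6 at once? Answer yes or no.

Total inspector-days = 31; over 5 days the average is 31/5 > 6, so some day must exceed 6.

no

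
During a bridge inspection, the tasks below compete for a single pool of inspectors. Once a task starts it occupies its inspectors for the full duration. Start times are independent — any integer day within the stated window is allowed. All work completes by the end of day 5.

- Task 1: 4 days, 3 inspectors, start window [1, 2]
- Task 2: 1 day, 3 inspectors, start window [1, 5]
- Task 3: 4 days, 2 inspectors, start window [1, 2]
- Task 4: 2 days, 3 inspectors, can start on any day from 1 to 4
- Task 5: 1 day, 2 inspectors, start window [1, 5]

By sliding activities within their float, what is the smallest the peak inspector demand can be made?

Early-start (Task 1@1, Task 2@1, Task 3@1, Task 4@1, Task 5@1) gives peak 13: d1:13  d2:8  d3:5  d4:5  d5:0.
Shift Task 4→2, Task 5→4.
Schedule Task 1@1, Task 2@1, Task 3@1, Task 4@2, Task 5@4: d1:8  d2:8  d3:8  d4:7  d5:0 — peak 8.

8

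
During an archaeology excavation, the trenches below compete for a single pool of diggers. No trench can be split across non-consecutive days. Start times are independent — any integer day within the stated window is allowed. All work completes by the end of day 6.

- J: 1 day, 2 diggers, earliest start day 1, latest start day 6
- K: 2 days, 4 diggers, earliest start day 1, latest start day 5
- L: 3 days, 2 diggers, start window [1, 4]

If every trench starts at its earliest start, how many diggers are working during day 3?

At early start, day 3 has: L.
Demand: 2 = 2.

2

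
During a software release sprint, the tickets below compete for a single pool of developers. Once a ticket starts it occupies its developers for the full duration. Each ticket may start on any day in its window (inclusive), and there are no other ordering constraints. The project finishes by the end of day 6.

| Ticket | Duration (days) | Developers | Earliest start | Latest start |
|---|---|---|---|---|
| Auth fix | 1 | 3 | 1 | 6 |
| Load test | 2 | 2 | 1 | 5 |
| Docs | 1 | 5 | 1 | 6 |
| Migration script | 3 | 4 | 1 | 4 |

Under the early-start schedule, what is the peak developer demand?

14

Early-start schedule: Auth fix@1, Load test@1, Docs@1, Migration script@1.
Load per day: day 1: 14, day 2: 6, day 3: 4, day 4: 0, day 5: 0, day 6: 0.
Peak is 14.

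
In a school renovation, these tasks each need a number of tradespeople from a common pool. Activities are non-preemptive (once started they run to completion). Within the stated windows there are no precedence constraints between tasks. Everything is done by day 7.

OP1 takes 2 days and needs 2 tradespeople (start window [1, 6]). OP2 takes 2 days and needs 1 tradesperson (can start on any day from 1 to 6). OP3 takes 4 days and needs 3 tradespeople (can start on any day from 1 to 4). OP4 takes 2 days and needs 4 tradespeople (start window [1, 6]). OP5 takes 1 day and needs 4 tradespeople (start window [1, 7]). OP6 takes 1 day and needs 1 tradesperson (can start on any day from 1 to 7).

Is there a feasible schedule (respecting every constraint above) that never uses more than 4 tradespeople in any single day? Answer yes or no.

Total tradesperson-days = 31; over 7 days the average is 31/7 > 4, so some day must exceed 4.

no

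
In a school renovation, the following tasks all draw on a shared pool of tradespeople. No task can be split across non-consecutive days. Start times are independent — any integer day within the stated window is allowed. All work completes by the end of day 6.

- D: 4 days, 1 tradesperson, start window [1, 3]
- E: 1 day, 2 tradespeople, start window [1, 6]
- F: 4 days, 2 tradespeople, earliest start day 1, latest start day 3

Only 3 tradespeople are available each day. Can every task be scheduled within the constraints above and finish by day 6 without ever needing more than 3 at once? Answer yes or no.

yes

Schedule D@1, E@1, F@2: d1:3  d2:3  d3:3  d4:3  d5:2  d6:0 — peak 3 ≤ 3.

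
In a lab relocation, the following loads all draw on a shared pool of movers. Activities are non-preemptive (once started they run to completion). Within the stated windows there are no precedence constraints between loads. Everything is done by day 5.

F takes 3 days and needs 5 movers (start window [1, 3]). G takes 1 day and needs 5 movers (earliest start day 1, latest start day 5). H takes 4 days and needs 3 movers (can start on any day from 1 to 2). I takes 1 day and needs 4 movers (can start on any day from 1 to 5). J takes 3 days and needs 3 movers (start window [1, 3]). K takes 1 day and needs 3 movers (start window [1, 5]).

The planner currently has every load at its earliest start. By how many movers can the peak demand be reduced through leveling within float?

12

Early-start peak: d1:23  d2:11  d3:11  d4:3  d5:0 ⇒ 23.
Leveled (F@1, G@1, H@2, I@4, J@2, K@5): d1:10  d2:11  d3:11  d4:10  d5:6 ⇒ 11.
Reduction 23 − 11 = 12.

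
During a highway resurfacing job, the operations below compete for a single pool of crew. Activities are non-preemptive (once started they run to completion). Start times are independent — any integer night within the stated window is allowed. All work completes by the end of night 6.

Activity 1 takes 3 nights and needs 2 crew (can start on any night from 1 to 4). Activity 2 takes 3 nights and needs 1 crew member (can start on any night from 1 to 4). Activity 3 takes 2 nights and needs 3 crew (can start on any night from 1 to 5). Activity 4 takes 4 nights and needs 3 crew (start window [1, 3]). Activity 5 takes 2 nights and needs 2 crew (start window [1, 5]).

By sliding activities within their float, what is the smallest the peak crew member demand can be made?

6

Early-start (Activity 1@1, Activity 2@1, Activity 3@1, Activity 4@1, Activity 5@1) gives peak 11: n1:11  n2:11  n3:6  n4:3  n5:0  n6:0.
Shift Activity 4→3, Activity 5→4.
Schedule Activity 1@1, Activity 2@1, Activity 3@1, Activity 4@3, Activity 5@4: n1:6  n2:6  n3:6  n4:5  n5:5  n6:3 — peak 6.
Total crew member-nights = 31 over 6 nights ⇒ peak ≥ ⌈31/6⌉ = 6, so 6 is optimal.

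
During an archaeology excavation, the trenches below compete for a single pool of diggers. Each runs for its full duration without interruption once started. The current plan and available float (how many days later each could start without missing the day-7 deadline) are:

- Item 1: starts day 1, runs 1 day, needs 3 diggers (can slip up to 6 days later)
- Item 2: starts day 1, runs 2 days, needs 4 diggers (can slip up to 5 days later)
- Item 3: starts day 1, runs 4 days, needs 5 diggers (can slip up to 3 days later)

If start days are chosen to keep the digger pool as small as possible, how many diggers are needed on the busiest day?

5

Early-start (Item 1@1, Item 2@1, Item 3@1) gives peak 12: d1:12  d2:9  d3:5  d4:5  d5:0  d6:0  d7:0.
Shift Item 2→2, Item 3→4.
Schedule Item 1@1, Item 2@2, Item 3@4: d1:3  d2:4  d3:4  d4:5  d5:5  d6:5  d7:5 — peak 5.
Total digger-days = 31 over 7 days ⇒ peak ≥ ⌈31/7⌉ = 5, so 5 is optimal.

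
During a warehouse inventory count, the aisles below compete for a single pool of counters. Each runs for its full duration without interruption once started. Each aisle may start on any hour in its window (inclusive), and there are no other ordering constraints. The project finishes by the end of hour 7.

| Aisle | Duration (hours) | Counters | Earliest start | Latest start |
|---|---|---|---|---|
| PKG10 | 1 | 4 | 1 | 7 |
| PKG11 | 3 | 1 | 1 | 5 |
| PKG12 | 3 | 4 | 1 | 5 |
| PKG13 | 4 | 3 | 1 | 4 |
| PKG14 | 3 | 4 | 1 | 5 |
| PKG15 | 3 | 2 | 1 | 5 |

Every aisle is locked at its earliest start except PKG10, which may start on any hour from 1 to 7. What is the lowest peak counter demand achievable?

14

PKG10@1: h1:18  h2:14  h3:14  h4:3  h5:0  h6:0  h7:0 → peak 18
PKG10@2: h1:14  h2:18  h3:14  h4:3  h5:0  h6:0  h7:0 → peak 18
PKG10@3: h1:14  h2:14  h3:18  h4:3  h5:0  h6:0  h7:0 → peak 18
PKG10@4: h1:14  h2:14  h3:14  h4:7  h5:0  h6:0  h7:0 → peak 14
PKG10@5: h1:14  h2:14  h3:14  h4:3  h5:4  h6:0  h7:0 → peak 14
PKG10@6: h1:14  h2:14  h3:14  h4:3  h5:0  h6:4  h7:0 → peak 14
PKG10@7: h1:14  h2:14  h3:14  h4:3  h5:0  h6:0  h7:4 → peak 14
Best is PKG10@4, peak 14.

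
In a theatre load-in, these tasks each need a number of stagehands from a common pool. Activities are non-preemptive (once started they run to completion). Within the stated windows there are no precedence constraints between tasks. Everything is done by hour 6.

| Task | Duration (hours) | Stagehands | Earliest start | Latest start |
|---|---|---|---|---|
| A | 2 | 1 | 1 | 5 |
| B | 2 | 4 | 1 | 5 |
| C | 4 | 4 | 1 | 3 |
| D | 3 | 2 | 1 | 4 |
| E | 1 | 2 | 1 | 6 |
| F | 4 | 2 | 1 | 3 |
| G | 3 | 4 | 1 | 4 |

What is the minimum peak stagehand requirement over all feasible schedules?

10

Early-start (A@1, B@1, C@1, D@1, E@1, F@1, G@1) gives peak 19: h1:19  h2:17  h3:12  h4:6  h5:0  h6:0.
Shift C→3, F→2, G→4.
Schedule A@1, B@1, C@3, D@1, E@1, F@2, G@4: h1:9  h2:9  h3:8  h4:10  h5:10  h6:8 — peak 10.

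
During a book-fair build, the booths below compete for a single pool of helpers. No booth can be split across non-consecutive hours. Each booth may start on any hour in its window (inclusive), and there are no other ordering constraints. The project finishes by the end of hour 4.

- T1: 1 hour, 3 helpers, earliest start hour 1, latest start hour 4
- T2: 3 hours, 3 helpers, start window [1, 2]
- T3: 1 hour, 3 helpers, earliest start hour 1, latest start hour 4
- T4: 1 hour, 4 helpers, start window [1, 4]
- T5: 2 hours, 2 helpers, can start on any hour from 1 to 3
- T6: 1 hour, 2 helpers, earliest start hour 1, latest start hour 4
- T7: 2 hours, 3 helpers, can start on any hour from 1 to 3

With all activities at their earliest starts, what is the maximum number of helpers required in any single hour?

20

Early-start schedule: T1@1, T2@1, T3@1, T4@1, T5@1, T6@1, T7@1.
Load per hour: hour 1: 20, hour 2: 8, hour 3: 3, hour 4: 0.
Peak is 20.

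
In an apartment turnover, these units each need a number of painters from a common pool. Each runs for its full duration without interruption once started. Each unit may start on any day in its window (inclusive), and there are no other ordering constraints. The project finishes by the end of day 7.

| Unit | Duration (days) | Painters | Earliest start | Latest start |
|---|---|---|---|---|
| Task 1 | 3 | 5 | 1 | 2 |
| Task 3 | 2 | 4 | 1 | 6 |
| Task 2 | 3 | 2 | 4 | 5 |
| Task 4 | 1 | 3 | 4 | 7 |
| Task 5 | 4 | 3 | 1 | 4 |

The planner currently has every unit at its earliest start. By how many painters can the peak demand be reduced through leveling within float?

4

Early-start peak: d1:12  d2:12  d3:8  d4:8  d5:2  d6:2  d7:0 ⇒ 12.
Leveled (Task 1@1, Task 3@4, Task 2@5, Task 4@6, Task 5@1): d1:8  d2:8  d3:8  d4:7  d5:6  d6:5  d7:2 ⇒ 8.
Reduction 12 − 8 = 4.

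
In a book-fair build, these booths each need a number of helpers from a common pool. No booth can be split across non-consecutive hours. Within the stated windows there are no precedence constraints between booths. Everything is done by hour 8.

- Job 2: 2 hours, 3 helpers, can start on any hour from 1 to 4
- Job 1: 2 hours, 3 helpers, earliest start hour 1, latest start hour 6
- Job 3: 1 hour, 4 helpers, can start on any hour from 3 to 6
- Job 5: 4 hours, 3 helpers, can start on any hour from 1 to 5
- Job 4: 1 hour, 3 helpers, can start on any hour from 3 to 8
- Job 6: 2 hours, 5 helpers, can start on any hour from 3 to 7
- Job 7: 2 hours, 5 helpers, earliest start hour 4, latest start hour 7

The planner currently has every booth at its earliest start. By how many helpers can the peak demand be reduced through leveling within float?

7

Early-start peak: h1:9  h2:9  h3:15  h4:13  h5:5  h6:0  h7:0  h8:0 ⇒ 15.
Leveled (Job 2@1, Job 1@1, Job 3@3, Job 5@3, Job 4@4, Job 6@5, Job 7@7): h1:6  h2:6  h3:7  h4:6  h5:8  h6:8  h7:5  h8:5 ⇒ 8.
Reduction 15 − 8 = 7.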